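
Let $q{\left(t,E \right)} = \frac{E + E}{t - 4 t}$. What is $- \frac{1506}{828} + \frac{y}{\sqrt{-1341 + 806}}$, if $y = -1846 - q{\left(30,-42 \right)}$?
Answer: $- \frac{251}{138} + \frac{27704 i \sqrt{535}}{8025} \approx -1.8188 + 79.85 i$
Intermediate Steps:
$q{\left(t,E \right)} = - \frac{2 E}{3 t}$ ($q{\left(t,E \right)} = \frac{2 E}{\left(-3\right) t} = 2 E \left(- \frac{1}{3 t}\right) = - \frac{2 E}{3 t}$)
$y = - \frac{27704}{15}$ ($y = -1846 - \left(- \frac{2}{3}\right) \left(-42\right) \frac{1}{30} = -1846 - \frac{14}{15} = - \frac{27704}{15} \approx -1846.9$)
$- \frac{1506}{828} + \frac{y}{\sqrt{-1341 + 806}} = - \frac{1506}{828} - \frac{27704}{15 \sqrt{-1341 + 806}} = \left(-1506\right) \frac{1}{828} - \frac{27704}{15 \sqrt{-535}} = - \frac{251}{138} - \frac{27704}{15 i \sqrt{535}} = - \frac{251}{138} - \frac{27704 \left(- \frac{i \sqrt{535}}{535}\right)}{15} = - \frac{251}{138} + \frac{27704 i \sqrt{535}}{8025}$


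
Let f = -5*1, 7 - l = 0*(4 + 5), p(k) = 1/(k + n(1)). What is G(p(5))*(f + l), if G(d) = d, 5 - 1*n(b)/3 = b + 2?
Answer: 2/11 ≈ 0.18182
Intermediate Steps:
n(b) = 9 - 3*b (n(b) = 15 - 3*(b + 2) = 15 - 3*(2 + b) = 15 + (-6 - 3*b) = 9 - 3*b)
p(k) = 1/(6 + k) (p(k) = 1/(k + (9 - 3*1)) = 1/(k + (9 - 3)) = 1/(k + 6) = 1/(6 + k))
l = 7 (l = 7 - 0*(4 + 5) = 7 - 0*9 = 7 - 1*0 = 7 + 0 = 7)
f = -5
G(p(5))*(f + l) = (-5 + 7)/(6 + 5) = 2/11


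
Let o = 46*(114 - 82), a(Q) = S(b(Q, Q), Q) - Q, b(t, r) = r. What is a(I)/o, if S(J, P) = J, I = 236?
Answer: 0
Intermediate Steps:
a(Q) = 0 (a(Q) = Q - Q = 0)
o = 1472 (o = 46*32 = 1472)
a(I)/o = 0/1472 = 0*(1/1472) = 0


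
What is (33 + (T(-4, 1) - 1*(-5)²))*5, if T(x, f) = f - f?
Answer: 40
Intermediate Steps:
T(x, f) = 0
(33 + (T(-4, 1) - 1*(-5)²))*5 = (33 + (0 - 1*(-5)²))*5 = (33 + (0 - 1*25))*5 = (33 + (0 - 25))*5 = (33 - 25)*5 = 8*5 = 40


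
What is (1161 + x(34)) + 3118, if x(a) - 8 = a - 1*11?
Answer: 4310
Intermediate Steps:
x(a) = -3 + a (x(a) = 8 + (a - 1*11) = 8 + (a - 11) = 8 + (-11 + a) = -3 + a)
(1161 + x(34)) + 3118 = (1161 + (-3 + 34)) + 3118 = (1161 + 31) + 3118 = 1192 + 3118 = 4310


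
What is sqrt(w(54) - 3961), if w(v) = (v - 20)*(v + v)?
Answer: 17*I ≈ 17.0*I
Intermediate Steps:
w(v) = 2*v*(-20 + v) (w(v) = (-20 + v)*(2*v) = 2*v*(-20 + v))
sqrt(w(54) - 3961) = sqrt(2*54*(-20 + 54) - 3961) = sqrt(2*54*34 - 3961) = sqrt(3672 - 3961) = sqrt(-289) = 17*I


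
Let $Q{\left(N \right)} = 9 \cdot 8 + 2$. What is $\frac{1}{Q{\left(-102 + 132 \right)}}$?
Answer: $\frac{1}{74} \approx 0.013514$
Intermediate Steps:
$Q{\left(N \right)} = 74$ ($Q{\left(N \right)} = 72 + 2 = 74$)
$\frac{1}{Q{\left(-102 + 132 \right)}} = \frac{1}{74}$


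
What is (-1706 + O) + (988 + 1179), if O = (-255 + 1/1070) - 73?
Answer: 142311/1070 ≈ 133.00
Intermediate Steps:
O = -350959/1070 (O = (-255 + 1/1070) - 73 = -272849/1070 - 73 = -350959/1070 ≈ -328.00)
(-1706 + O) + (988 + 1179) = (-1706 - 350959/1070) + (988 + 1179) = -2176379/1070 + 2167 = 142311/1070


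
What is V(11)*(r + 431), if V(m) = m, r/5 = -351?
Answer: -14564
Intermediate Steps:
r = -1755 (r = 5*(-351) = -1755)
V(11)*(r + 431) = 11*(-1755 + 431) = 11*(-1324) = -14564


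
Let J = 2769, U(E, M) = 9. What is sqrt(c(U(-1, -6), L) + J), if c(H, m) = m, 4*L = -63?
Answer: sqrt(11013)/2 ≈ 52.471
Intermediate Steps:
L = -63/4 (L = (1/4)*(-63) = -63/4 ≈ -15.750)
sqrt(c(U(-1, -6), L) + J) = sqrt(-63/4 + 2769) = sqrt(11013/4) = sqrt(11013)/2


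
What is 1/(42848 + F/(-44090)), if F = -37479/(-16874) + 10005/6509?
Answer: 16195756060/693955754278361 ≈ 2.3338e-5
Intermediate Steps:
F = 1380519/367334 (F = -37479*(-1/16874) + 10005*(1/6509) = 2883/1298 + 435/283 = 1380519/367334 ≈ 3.7582)
1/(42848 + F/(-44090)) = 1/(42848 + (1380519/367334)/(-44090)) = 1/(42848 + (1380519/367334)*(-1/44090)) = 1/(42848 - 1380519/16195756060) = 1/(693955754278361/16195756060) = 16195756060/693955754278361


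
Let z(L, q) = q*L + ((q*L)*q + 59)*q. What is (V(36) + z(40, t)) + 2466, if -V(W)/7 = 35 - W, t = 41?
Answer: 2763372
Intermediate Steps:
V(W) = -245 + 7*W (V(W) = -7*(35 - W) = -245 + 7*W)
z(L, q) = L*q + q*(59 + L*q**2) (z(L, q) = L*q + ((L*q)*q + 59)*q = L*q + (L*q**2 + 59)*q = L*q + (59 + L*q**2)*q = L*q + q*(59 + L*q**2))
(V(36) + z(40, t)) + 2466 = ((-245 + 7*36) + 41*(59 + 40 + 40*41**2)) + 2466 = ((-245 + 252) + 41*(59 + 40 + 40*1681)) + 2466 = (7 + 41*(59 + 40 + 67240)) + 2466 = (7 + 41*67339) + 2466 = (7 + 2760899) + 2466 = 2760906 + 2466 = 2763372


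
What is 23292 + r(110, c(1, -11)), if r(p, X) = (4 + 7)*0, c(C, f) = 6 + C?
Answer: 23292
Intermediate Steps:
r(p, X) = 0 (r(p, X) = 11*0 = 0)
23292 + r(110, c(1, -11)) = 23292 + 0 = 23292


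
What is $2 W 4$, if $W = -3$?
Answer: $-24$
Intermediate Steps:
$2 W 4 = 2 \left(-3\right) 4 = \left(-6\right) 4 = -24$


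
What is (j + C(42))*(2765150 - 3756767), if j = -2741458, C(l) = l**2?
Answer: 2716727145198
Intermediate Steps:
(j + C(42))*(2765150 - 3756767) = (-2741458 + 42**2)*(2765150 - 3756767) = (-2741458 + 1764)*(-991617) = -2739694*(-991617) = 2716727145198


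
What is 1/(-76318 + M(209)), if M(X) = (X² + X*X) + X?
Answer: 1/11253 ≈ 8.8865e-5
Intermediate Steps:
M(X) = X + 2*X² (M(X) = (X² + X²) + X = 2*X² + X = X + 2*X²)
1/(-76318 + M(209)) = 1/(-76318 + 209*(1 + 2*209)) = 1/(-76318 + 209*(1 + 418)) = 1/(-76318 + 209*419) = 1/(-76318 + 87571) = 1/11253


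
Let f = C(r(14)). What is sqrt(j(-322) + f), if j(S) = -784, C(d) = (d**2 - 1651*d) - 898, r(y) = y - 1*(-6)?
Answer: I*sqrt(34302) ≈ 185.21*I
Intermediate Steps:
r(y) = 6 + y (r(y) = y + 6 = 6 + y)
C(d) = -898 + d**2 - 1651*d
f = -33518 (f = -898 + (6 + 14)**2 - 1651*(6 + 14) = -898 + 20**2 - 1651*20 = -898 + 400 - 33020 = -33518)
sqrt(j(-322) + f) = sqrt(-784 - 33518) = sqrt(-34302) = I*sqrt(34302)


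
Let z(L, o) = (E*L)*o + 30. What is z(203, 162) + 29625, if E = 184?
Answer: 6080679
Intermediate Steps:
z(L, o) = 30 + 184*L*o (z(L, o) = (184*L)*o + 30 = 184*L*o + 30 = 30 + 184*L*o)
z(203, 162) + 29625 = (30 + 184*203*162) + 29625 = (30 + 6051024) + 29625 = 6051054 + 29625 = 6080679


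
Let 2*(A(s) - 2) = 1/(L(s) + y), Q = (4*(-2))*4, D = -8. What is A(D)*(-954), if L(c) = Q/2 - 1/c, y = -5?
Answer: -314820/167 ≈ -1885.2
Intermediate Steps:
Q = -32 (Q = -8*4 = -32)
L(c) = -16 - 1/c (L(c) = -32/2 - 1/c = -32*½ - 1/c = -16 - 1/c)
A(s) = 2 + 1/(2*(-21 - 1/s)) (A(s) = 2 + 1/(2*((-16 - 1/s) - 5)) = 2 + 1/(2*(-21 - 1/s)))
A(D)*(-954) = ((4 + 83*(-8))/(2*(1 + 21*(-8))))*(-954) = ((4 - 664)/(2*(1 - 168)))*(-954) = ((½)*(-660)/(-167))*(-954) = ((½)*(-1/167)*(-660))*(-954) = (330/167)*(-954) = -314820/167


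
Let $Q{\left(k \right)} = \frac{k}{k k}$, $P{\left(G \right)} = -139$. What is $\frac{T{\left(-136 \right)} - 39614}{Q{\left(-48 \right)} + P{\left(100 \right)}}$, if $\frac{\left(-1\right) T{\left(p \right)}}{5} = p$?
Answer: $\frac{1868832}{6673} \approx 280.06$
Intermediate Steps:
$Q{\left(k \right)} = \frac{1}{k}$ ($Q{\left(k \right)} = \frac{k}{k^{2}} = \frac{1}{k}$)
$T{\left(p \right)} = - 5 p$
$\frac{T{\left(-136 \right)} - 39614}{Q{\left(-48 \right)} + P{\left(100 \right)}} = \frac{\left(-5\right) \left(-136\right) - 39614}{\frac{1}{-48} - 139} = \frac{680 - 39614}{- \frac{1}{48} - 139} = - \frac{38934}{- \frac{6673}{48}} = \left(-38934\right) \left(- \frac{48}{6673}\right) = \frac{1868832}{6673}$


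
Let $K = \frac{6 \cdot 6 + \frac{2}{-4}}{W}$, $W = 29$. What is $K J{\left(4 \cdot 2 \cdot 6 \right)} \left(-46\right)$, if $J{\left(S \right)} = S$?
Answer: $- \frac{78384}{29} \approx -2702.9$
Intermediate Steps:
$K = \frac{71}{58}$ ($K = \frac{6 \cdot 6 + \frac{2}{-4}}{29} = \left(36 + 2 \left(- \frac{1}{4}\right)\right) \frac{1}{29} = \left(36 - \frac{1}{2}\right) \frac{1}{29} = \frac{71}{2} \cdot \frac{1}{29} = \frac{71}{58} \approx 1.2241$)
$K J{\left(4 \cdot 2 \cdot 6 \right)} \left(-46\right) = \frac{71 \cdot 4 \cdot 2 \cdot 6}{58} \left(-46\right) = \frac{71 \cdot 8 \cdot 6}{58} \left(-46\right) = \frac{71}{58} \cdot 48 \left(-46\right) = \frac{1704}{29} \left(-46\right) = - \frac{78384}{29}$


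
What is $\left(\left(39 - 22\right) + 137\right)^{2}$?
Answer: $23716$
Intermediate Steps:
$\left(\left(39 - 22\right) + 137\right)^{2} = \left(17 + 137\right)^{2} = 154^{2} = 23716$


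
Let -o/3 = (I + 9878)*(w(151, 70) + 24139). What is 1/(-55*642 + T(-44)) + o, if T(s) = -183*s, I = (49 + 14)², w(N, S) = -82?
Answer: -27240332372947/27258 ≈ -9.9935e+8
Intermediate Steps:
I = 3969 (I = 63² = 3969)
o = -999351837 (o = -3*(3969 + 9878)*(-82 + 24139) = -41541*24057 = -3*333117279 = -999351837)
1/(-55*642 + T(-44)) + o = 1/(-55*642 - 183*(-44)) - 999351837 = 1/(-35310 + 8052) - 999351837 = 1/(-27258) - 999351837 = -1/27258 - 999351837 = -27240332372947/27258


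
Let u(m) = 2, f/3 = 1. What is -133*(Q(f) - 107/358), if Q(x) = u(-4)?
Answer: -80997/358 ≈ -226.25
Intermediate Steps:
f = 3 (f = 3*1 = 3)
Q(x) = 2
-133*(Q(f) - 107/358) = -133*(2 - 107/358) = -133*609/358 = -80997/358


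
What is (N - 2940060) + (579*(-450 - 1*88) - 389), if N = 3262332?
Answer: 10381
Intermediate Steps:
(N - 2940060) + (579*(-450 - 1*88) - 389) = (3262332 - 2940060) + (579*(-450 - 1*88) - 389) = 322272 + (579*(-450 - 88) - 389) = 322272 + (579*(-538) - 389) = 322272 + (-311502 - 389) = 322272 - 311891 = 10381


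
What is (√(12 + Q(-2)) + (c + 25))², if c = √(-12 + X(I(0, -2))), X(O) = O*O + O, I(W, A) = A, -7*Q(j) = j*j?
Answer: (175 + 4*√35 + 7*I*√10)²/49 ≈ 795.46 + 179.49*I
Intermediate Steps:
Q(j) = -j²/7 (Q(j) = -j*j/7 = -j²/7)
X(O) = O + O² (X(O) = O² + O = O + O²)
c = I*√10 (c = √(-12 - 2*(1 - 2)) = √(-12 - 2*(-1)) = √(-12 + 2) = √(-10) = I*√10 ≈ 3.1623*I)
(√(12 + Q(-2)) + (c + 25))² = (√(12 - ⅐*(-2)²) + (I*√10 + 25))² = (√(12 - ⅐*4) + (25 + I*√10))² = (√(12 - 4/7) + (25 + I*√10))² = (√(80/7) + (25 + I*√10))² = (4*√35/7 + (25 + I*√10))² = (25 + 4*√35/7 + I*√10)²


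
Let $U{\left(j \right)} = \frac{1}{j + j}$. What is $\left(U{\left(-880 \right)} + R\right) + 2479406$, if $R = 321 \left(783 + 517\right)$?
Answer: $\frac{5098202559}{1760} \approx 2.8967 \cdot 10^{6}$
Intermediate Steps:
$R = 417300$ ($R = 321 \cdot 1300 = 417300$)
$U{\left(j \right)} = \frac{1}{2 j}$
$\left(U{\left(-880 \right)} + R\right) + 2479406 = \left(\frac{1}{2 \left(-880\right)} + 417300\right) + 2479406 = \left(\frac{1}{2} \left(- \frac{1}{880}\right) + 417300\right) + 2479406 = \left(- \frac{1}{1760} + 417300\right) + 2479406 = \frac{734447999}{1760} + 2479406 = \frac{5098202559}{1760}$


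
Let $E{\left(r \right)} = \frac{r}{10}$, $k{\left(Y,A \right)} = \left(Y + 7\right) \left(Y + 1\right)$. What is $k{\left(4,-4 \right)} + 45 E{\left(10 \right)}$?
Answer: $100$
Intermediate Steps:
$k{\left(Y,A \right)} = \left(1 + Y\right) \left(7 + Y\right)$ ($k{\left(Y,A \right)} = \left(7 + Y\right) \left(1 + Y\right) = \left(1 + Y\right) \left(7 + Y\right)$)
$E{\left(r \right)} = \frac{r}{10}$ ($E{\left(r \right)} = r \frac{1}{10} = \frac{r}{10}$)
$k{\left(4,-4 \right)} + 45 E{\left(10 \right)} = \left(7 + 4^{2} + 8 \cdot 4\right) + 45 \cdot \frac{1}{10} \cdot 10 = \left(7 + 16 + 32\right) + 45 \cdot 1 = 55 + 45 = 100$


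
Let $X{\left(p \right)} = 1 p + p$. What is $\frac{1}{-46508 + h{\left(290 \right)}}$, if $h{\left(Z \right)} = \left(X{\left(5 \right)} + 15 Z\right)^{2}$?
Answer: $\frac{1}{18963092} \approx 5.2734 \cdot 10^{-8}$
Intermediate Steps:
$X{\left(p \right)} = 2 p$ ($X{\left(p \right)} = p + p = 2 p$)
$h{\left(Z \right)} = \left(10 + 15 Z\right)^{2}$ ($h{\left(Z \right)} = \left(2 \cdot 5 + 15 Z\right)^{2} = \left(10 + 15 Z\right)^{2}$)
$\frac{1}{-46508 + h{\left(290 \right)}} = \frac{1}{-46508 + 25 \left(2 + 3 \cdot 290\right)^{2}} = \frac{1}{-46508 + 25 \left(2 + 870\right)^{2}} = \frac{1}{-46508 + 25 \cdot 872^{2}} = \frac{1}{-46508 + 25 \cdot 760384} = \frac{1}{-46508 + 19009600} = \frac{1}{18963092}$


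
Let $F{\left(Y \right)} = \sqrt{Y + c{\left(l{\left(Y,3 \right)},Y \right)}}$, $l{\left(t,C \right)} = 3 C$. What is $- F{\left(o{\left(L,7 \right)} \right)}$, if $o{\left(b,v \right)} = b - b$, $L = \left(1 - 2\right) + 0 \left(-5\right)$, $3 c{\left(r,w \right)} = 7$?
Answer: $- \frac{\sqrt{21}}{3} \approx -1.5275$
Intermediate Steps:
$c{\left(r,w \right)} = \frac{7}{3}$ ($c{\left(r,w \right)} = \frac{1}{3} \cdot 7 = \frac{7}{3}$)
$L = -1$ ($L = \left(1 - 2\right) + 0 = -1 + 0 = -1$)
$o{\left(b,v \right)} = 0$
$F{\left(Y \right)} = \sqrt{\frac{7}{3} + Y}$ ($F{\left(Y \right)} = \sqrt{Y + \frac{7}{3}} = \sqrt{\frac{7}{3} + Y}$)
$- F{\left(o{\left(L,7 \right)} \right)} = - \frac{\sqrt{21 + 9 \cdot 0}}{3} = - \frac{\sqrt{21 + 0}}{3} = - \frac{\sqrt{21}}{3}$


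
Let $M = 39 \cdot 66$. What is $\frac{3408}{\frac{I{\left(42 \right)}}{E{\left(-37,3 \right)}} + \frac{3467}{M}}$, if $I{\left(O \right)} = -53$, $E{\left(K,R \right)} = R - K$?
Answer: $\frac{175443840}{1129} \approx 1.554 \cdot 10^{5}$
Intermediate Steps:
$M = 2574$
$\frac{3408}{\frac{I{\left(42 \right)}}{E{\left(-37,3 \right)}} + \frac{3467}{M}} = \frac{3408}{- \frac{53}{3 - -37} + \frac{3467}{2574}} = \frac{3408}{- \frac{53}{3 + 37} + 3467 \cdot \frac{1}{2574}} = \frac{3408}{- \frac{53}{40} + \frac{3467}{2574}} = \frac{3408}{\frac{1129}{51480}} = 3408 \cdot \frac{51480}{1129} = \frac{175443840}{1129}$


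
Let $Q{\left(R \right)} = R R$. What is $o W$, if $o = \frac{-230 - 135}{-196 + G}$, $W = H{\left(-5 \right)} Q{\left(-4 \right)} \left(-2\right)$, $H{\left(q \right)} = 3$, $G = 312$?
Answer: $\frac{8760}{29} \approx 302.07$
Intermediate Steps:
$Q{\left(R \right)} = R^{2}$
$W = -96$ ($W = 3 \left(-4\right)^{2} \left(-2\right) = 3 \cdot 16 \left(-2\right) = 48 \left(-2\right) = -96$)
$o = - \frac{365}{116}$ ($o = \frac{-230 - 135}{-196 + 312} = - \frac{365}{116} \approx -3.1466$)
$o W = \left(- \frac{365}{116}\right) \left(-96\right) = \frac{8760}{29}$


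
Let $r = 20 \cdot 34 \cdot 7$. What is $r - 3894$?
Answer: $866$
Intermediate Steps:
$r = 4760$ ($r = 680 \cdot 7 = 4760$)
$r - 3894 = 4760 - 3894 = 866$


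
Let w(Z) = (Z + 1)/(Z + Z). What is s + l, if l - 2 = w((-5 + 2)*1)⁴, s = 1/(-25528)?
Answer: 4160983/2067768 ≈ 2.0123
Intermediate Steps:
s = -1/25528 ≈ -3.9173e-5
w(Z) = (1 + Z)/(2*Z) (w(Z) = (1 + Z)/((2*Z)) = (1 + Z)*(1/(2*Z)) = (1 + Z)/(2*Z))
l = 163/81 (l = 2 + ((1 + (-5 + 2)*1)/(2*(((-5 + 2)*1))))⁴ = 2 + ((1 - 3*1)/(2*((-3*1))))⁴ = 2 + ((½)*(1 - 3)/(-3))⁴ = 2 + ((½)*(-⅓)*(-2))⁴ = 2 + (⅓)⁴ = 2 + 1/81 = 163/81 ≈ 2.0123)
s + l = -1/25528 + 163/81 = 4160983/2067768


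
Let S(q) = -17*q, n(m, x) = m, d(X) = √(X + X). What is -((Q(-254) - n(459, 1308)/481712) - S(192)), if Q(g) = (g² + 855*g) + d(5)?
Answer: 4233115067/28336 - √10 ≈ 1.4939e+5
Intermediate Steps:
d(X) = √2*√X (d(X) = √(2*X) = √2*√X)
Q(g) = √10 + g² + 855*g (Q(g) = (g² + 855*g) + √2*√5 = (g² + 855*g) + √10 = √10 + g² + 855*g)
-((Q(-254) - n(459, 1308)/481712) - S(192)) = -(((√10 + (-254)² + 855*(-254)) - 459/481712) - (-17)*192) = -(((√10 + 64516 - 217170) - 459/481712) - 1*(-3264)) = -(((-152654 + √10) - 1*27/28336) + 3264) = -(((-152654 + √10) - 27/28336) + 3264) = -((-4325603771/28336 + √10) + 3264) = -(-4233115067/28336 + √10) = 4233115067/28336 - √10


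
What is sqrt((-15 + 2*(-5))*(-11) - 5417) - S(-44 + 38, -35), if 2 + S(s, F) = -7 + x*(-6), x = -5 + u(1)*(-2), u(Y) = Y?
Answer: -33 + I*sqrt(5142) ≈ -33.0 + 71.708*I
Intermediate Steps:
x = -7 (x = -5 + 1*(-2) = -5 - 2 = -7)
S(s, F) = 33 (S(s, F) = -2 + (-7 - 7*(-6)) = -2 + (-7 + 42) = -2 + 35 = 33)
sqrt((-15 + 2*(-5))*(-11) - 5417) - S(-44 + 38, -35) = sqrt((-15 + 2*(-5))*(-11) - 5417) - 1*33 = sqrt((-15 - 10)*(-11) - 5417) - 33 = sqrt(-25*(-11) - 5417) - 33 = sqrt(275 - 5417) - 33 = sqrt(-5142) - 33 = I*sqrt(5142) - 33 = -33 + I*sqrt(5142)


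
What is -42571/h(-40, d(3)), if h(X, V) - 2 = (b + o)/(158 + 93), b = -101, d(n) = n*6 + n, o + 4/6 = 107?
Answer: -32055963/1522 ≈ -21062.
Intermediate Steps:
o = 319/3 (o = -2/3 + 107 = 319/3 ≈ 106.33)
d(n) = 7*n (d(n) = 6*n + n = 7*n)
h(X, V) = 1522/753 (h(X, V) = 2 + (-101 + 319/3)/(158 + 93) = 2 + (16/3)/251 = 2 + (16/3)*(1/251) = 2 + 16/753 = 1522/753)
-42571/h(-40, d(3)) = -42571/1522/753 = -42571*753/1522 = -32055963/1522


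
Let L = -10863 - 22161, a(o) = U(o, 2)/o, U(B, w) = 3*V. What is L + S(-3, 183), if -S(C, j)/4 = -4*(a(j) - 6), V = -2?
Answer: -2020352/61 ≈ -33121.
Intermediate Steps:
U(B, w) = -6 (U(B, w) = 3*(-2) = -6)
a(o) = -6/o
S(C, j) = -96 - 96/j (S(C, j) = -(-16)*(-6/j - 6) = -(-16)*(-6 - 6/j) = -4*(24 + 24/j) = -96 - 96/j)
L = -33024
L + S(-3, 183) = -33024 + (-96 - 96/183) = -33024 + (-96 - 96*1/183) = -33024 + (-96 - 32/61) = -33024 - 5888/61 = -2020352/61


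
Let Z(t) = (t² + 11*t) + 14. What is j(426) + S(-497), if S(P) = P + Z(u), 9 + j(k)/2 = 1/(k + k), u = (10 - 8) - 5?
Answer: -223649/426 ≈ -525.00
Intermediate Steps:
u = -3 (u = 2 - 5 = -3)
j(k) = -18 + 1/k (j(k) = -18 + 2/(k + k) = -18 + 2/((2*k)) = -18 + 2*(1/(2*k)) = -18 + 1/k)
Z(t) = 14 + t² + 11*t
S(P) = -10 + P (S(P) = P + (14 + (-3)² + 11*(-3)) = P + (14 + 9 - 33) = P - 10 = -10 + P)
j(426) + S(-497) = (-18 + 1/426) + (-10 - 497) = (-18 + 1/426) - 507 = -7667/426 - 507 = -223649/426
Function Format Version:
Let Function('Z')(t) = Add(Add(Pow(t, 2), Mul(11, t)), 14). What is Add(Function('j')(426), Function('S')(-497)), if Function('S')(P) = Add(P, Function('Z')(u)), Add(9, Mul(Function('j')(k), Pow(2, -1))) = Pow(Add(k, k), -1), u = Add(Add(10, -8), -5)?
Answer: Rational(-223649, 426) ≈ -525.00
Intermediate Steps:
u = -3 (u = Add(2, -5) = -3)
Function('j')(k) = Add(-18, Pow(k, -1)) (Function('j')(k) = Add(-18, Mul(2, Pow(Add(k, k), -1))) = Add(-18, Mul(2, Pow(Mul(2, k), -1))) = Add(-18, Mul(2, Mul(Rational(1, 2), Pow(k, -1)))) = Add(-18, Pow(k, -1)))
Function('Z')(t) = Add(14, Pow(t, 2), Mul(11, t))
Function('S')(P) = Add(-10, P) (Function('S')(P) = Add(P, Add(14, Pow(-3, 2), Mul(11, -3))) = Add(P, Add(14, 9, -33)) = Add(P, -10) = Add(-10, P))
Add(Function('j')(426), Function('S')(-497)) = Add(Add(-18, Pow(426, -1)), Add(-10, -497)) = Add(Add(-18, Rational(1, 426)), -507) = Add(Rational(-7667, 426), -507) = Rational(-223649, 426)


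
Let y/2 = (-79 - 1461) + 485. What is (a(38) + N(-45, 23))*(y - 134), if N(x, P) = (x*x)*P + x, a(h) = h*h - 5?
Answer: -107642436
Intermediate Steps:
a(h) = -5 + h**2 (a(h) = h**2 - 5 = -5 + h**2)
N(x, P) = x + P*x**2 (N(x, P) = x**2*P + x = P*x**2 + x = x + P*x**2)
y = -2110 (y = 2*((-79 - 1461) + 485) = 2*(-1540 + 485) = 2*(-1055) = -2110)
(a(38) + N(-45, 23))*(y - 134) = ((-5 + 38**2) - 45*(1 + 23*(-45)))*(-2110 - 134) = ((-5 + 1444) - 45*(1 - 1035))*(-2244) = (1439 - 45*(-1034))*(-2244) = (1439 + 46530)*(-2244) = 47969*(-2244) = -107642436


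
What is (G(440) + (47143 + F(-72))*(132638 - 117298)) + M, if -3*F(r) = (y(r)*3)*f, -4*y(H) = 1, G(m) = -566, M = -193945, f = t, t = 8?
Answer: 723009789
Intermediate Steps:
f = 8
y(H) = -1/4 (y(H) = -1/4*1 = -1/4)
F(r) = 2 (F(r) = -(-1/4*3)*8/3 = -(-1)*8/4 = -1/3*(-6) = 2)
(G(440) + (47143 + F(-72))*(132638 - 117298)) + M = (-566 + (47143 + 2)*(132638 - 117298)) - 193945 = (-566 + 47145*15340) - 193945 = (-566 + 723204300) - 193945 = 723203734 - 193945 = 723009789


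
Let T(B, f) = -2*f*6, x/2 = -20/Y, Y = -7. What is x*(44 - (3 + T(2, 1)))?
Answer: 2120/7 ≈ 302.86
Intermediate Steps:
x = 40/7 (x = 2*(-20/(-7)) = 2*(-20*(-1/7)) = 2*(20/7) = 40/7 ≈ 5.7143)
T(B, f) = -12*f
x*(44 - (3 + T(2, 1))) = 40*(44 - (3 - 12*1))/7 = 40*(44 - (3 - 12))/7 = 40*(44 - 1*(-9))/7 = 40*(44 + 9)/7 = (40/7)*53 = 2120/7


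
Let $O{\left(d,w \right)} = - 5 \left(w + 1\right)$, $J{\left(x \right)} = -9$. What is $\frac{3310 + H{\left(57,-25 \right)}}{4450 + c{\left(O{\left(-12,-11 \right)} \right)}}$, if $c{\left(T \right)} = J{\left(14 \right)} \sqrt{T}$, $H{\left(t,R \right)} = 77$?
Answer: $\frac{301443}{395969} + \frac{30483 \sqrt{2}}{3959690} \approx 0.77217$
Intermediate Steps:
$O{\left(d,w \right)} = -5 - 5 w$ ($O{\left(d,w \right)} = - 5 \left(1 + w\right) = -5 - 5 w$)
$c{\left(T \right)} = - 9 \sqrt{T}$
$\frac{3310 + H{\left(57,-25 \right)}}{4450 + c{\left(O{\left(-12,-11 \right)} \right)}} = \frac{3310 + 77}{4450 - 9 \sqrt{-5 - -55}} = \frac{3387}{4450 - 9 \sqrt{-5 + 55}} = \frac{3387}{4450 - 9 \sqrt{50}} = \frac{3387}{4450 - 9 \cdot 5 \sqrt{2}} = \frac{3387}{4450 - 45 \sqrt{2}}$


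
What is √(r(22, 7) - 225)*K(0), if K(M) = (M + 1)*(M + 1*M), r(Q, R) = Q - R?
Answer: 0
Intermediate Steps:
K(M) = 2*M*(1 + M) (K(M) = (1 + M)*(M + M) = (1 + M)*(2*M) = 2*M*(1 + M))
√(r(22, 7) - 225)*K(0) = √((22 - 1*7) - 225)*(2*0*(1 + 0)) = √((22 - 7) - 225)*(2*0*1) = √(15 - 225)*0 = √(-210)*0 = (I*√210)*0 = 0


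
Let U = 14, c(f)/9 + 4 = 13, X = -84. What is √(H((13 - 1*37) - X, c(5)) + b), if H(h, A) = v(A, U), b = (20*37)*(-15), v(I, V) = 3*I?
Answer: I*√10857 ≈ 104.2*I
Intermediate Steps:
c(f) = 81 (c(f) = -36 + 9*13 = -36 + 117 = 81)
b = -11100 (b = 740*(-15) = -11100)
H(h, A) = 3*A
√(H((13 - 1*37) - X, c(5)) + b) = √(3*81 - 11100) = √(243 - 11100) = √(-10857) = I*√10857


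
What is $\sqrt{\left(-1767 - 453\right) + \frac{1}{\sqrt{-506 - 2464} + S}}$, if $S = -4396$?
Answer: $\sqrt{\frac{9759121 - 6660 i \sqrt{330}}{-4396 + 3 i \sqrt{330}}} \approx 3.0 \cdot 10^{-8} - 47.117 i$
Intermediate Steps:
$\sqrt{\left(-1767 - 453\right) + \frac{1}{\sqrt{-506 - 2464} + S}} = \sqrt{\left(-1767 - 453\right) + \frac{1}{\sqrt{-506 - 2464} - 4396}} = \sqrt{\left(-1767 - 453\right) + \frac{1}{\sqrt{-2970} - 4396}} = \sqrt{-2220 + \frac{1}{3 i \sqrt{330} - 4396}} = \sqrt{-2220 + \frac{1}{-4396 + 3 i \sqrt{330}}}$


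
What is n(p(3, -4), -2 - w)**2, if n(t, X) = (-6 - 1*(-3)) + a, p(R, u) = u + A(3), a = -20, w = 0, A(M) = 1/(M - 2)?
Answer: 529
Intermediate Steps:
A(M) = 1/(-2 + M)
p(R, u) = 1 + u (p(R, u) = u + 1/(-2 + 3) = u + 1/1 = u + 1 = 1 + u)
n(t, X) = -23 (n(t, X) = (-6 - 1*(-3)) - 20 = (-6 + 3) - 20 = -3 - 20 = -23)
n(p(3, -4), -2 - w)**2 = (-23)**2 = 529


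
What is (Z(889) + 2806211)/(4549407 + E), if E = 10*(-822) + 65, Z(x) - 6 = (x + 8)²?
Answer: 1805413/2270626 ≈ 0.79512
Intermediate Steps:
Z(x) = 6 + (8 + x)² (Z(x) = 6 + (x + 8)² = 6 + (8 + x)²)
E = -8155 (E = -8220 + 65 = -8155)
(Z(889) + 2806211)/(4549407 + E) = ((6 + (8 + 889)²) + 2806211)/(4549407 - 8155) = ((6 + 897²) + 2806211)/4541252 = ((6 + 804609) + 2806211)*(1/4541252) = (804615 + 2806211)*(1/4541252) = 3610826*(1/4541252) = 1805413/2270626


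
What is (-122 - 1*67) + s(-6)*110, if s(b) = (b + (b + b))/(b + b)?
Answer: -24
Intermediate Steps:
s(b) = 3/2 (s(b) = (b + 2*b)/((2*b)) = (3*b)*(1/(2*b)) = 3/2)
(-122 - 1*67) + s(-6)*110 = (-122 - 1*67) + (3/2)*110 = (-122 - 67) + 165 = -189 + 165 = -24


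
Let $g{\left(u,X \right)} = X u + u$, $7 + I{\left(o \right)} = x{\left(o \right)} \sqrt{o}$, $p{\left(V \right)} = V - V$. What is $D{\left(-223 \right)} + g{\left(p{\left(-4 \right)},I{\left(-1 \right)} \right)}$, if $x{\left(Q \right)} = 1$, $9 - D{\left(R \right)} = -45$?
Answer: $54$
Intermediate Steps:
$D{\left(R \right)} = 54$ ($D{\left(R \right)} = 9 - -45 = 9 + 45 = 54$)
$p{\left(V \right)} = 0$
$I{\left(o \right)} = -7 + \sqrt{o}$ ($I{\left(o \right)} = -7 + 1 \sqrt{o} = -7 + \sqrt{o}$)
$g{\left(u,X \right)} = u + X u$
$D{\left(-223 \right)} + g{\left(p{\left(-4 \right)},I{\left(-1 \right)} \right)} = 54 + 0 \left(1 - \left(7 - \sqrt{-1}\right)\right) = 54 + 0 \left(1 - \left(7 - i\right)\right) = 54 + 0 \left(-6 + i\right) = 54 + 0 = 54$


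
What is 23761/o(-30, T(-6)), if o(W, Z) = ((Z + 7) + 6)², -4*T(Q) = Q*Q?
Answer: 23761/16 ≈ 1485.1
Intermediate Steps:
T(Q) = -Q²/4 (T(Q) = -Q*Q/4 = -Q²/4)
o(W, Z) = (13 + Z)² (o(W, Z) = ((7 + Z) + 6)² = (13 + Z)²)
23761/o(-30, T(-6)) = 23761/((13 - ¼*(-6)²)²) = 23761/((13 - ¼*36)²) = 23761/((13 - 9)²) = 23761/(4²) = 23761/16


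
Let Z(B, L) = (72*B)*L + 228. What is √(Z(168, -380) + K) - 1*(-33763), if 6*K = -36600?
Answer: 33763 + 4*I*√287647 ≈ 33763.0 + 2145.3*I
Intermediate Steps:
K = -6100 (K = (⅙)*(-36600) = -6100)
Z(B, L) = 228 + 72*B*L (Z(B, L) = 72*B*L + 228 = 228 + 72*B*L)
√(Z(168, -380) + K) - 1*(-33763) = √((228 + 72*168*(-380)) - 6100) - 1*(-33763) = √((228 - 4596480) - 6100) + 33763 = √(-4596252 - 6100) + 33763 = √(-4602352) + 33763 = 4*I*√287647 + 33763 = 33763 + 4*I*√287647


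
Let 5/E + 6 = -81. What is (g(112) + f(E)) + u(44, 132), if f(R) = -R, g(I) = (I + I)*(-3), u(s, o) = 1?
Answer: -58372/87 ≈ -670.94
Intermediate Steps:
E = -5/87 (E = 5/(-6 - 81) = 5/(-87) = 5*(-1/87) = -5/87 ≈ -0.057471)
g(I) = -6*I (g(I) = (2*I)*(-3) = -6*I)
(g(112) + f(E)) + u(44, 132) = (-6*112 - 1*(-5/87)) + 1 = (-672 + 5/87) + 1 = -58459/87 + 1 = -58372/87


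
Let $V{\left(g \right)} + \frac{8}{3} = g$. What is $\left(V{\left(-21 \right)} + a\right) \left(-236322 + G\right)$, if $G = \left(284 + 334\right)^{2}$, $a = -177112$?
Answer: $-25791307338$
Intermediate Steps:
$V{\left(g \right)} = - \frac{8}{3} + g$
$G = 381924$ ($G = 618^{2} = 381924$)
$\left(V{\left(-21 \right)} + a\right) \left(-236322 + G\right) = \left(\left(- \frac{8}{3} - 21\right) - 177112\right) \left(-236322 + 381924\right) = \left(- \frac{71}{3} - 177112\right) 145602 = \left(- \frac{531407}{3}\right) 145602 = -25791307338$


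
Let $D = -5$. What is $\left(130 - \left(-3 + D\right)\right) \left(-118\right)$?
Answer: $-16284$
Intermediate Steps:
$\left(130 - \left(-3 + D\right)\right) \left(-118\right) = \left(130 - \left(-3 - 5\right)\right) \left(-118\right) = \left(130 - -8\right) \left(-118\right) = \left(130 + 8\right) \left(-118\right) = 138 \left(-118\right) = -16284$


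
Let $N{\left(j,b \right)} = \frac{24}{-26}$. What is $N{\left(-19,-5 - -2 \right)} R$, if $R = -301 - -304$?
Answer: $- \frac{36}{13} \approx -2.7692$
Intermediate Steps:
$N{\left(j,b \right)} = - \frac{12}{13}$ ($N{\left(j,b \right)} = 24 \left(- \frac{1}{26}\right) = - \frac{12}{13}$)
$R = 3$ ($R = -301 + 304 = 3$)
$N{\left(-19,-5 - -2 \right)} R = \left(- \frac{12}{13}\right) 3 = - \frac{36}{13}$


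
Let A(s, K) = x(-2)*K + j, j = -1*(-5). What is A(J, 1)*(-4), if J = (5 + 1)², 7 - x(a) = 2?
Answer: -40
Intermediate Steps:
x(a) = 5 (x(a) = 7 - 1*2 = 7 - 2 = 5)
j = 5
J = 36 (J = 6² = 36)
A(s, K) = 5 + 5*K (A(s, K) = 5*K + 5 = 5 + 5*K)
A(J, 1)*(-4) = (5 + 5*1)*(-4) = (5 + 5)*(-4) = 10*(-4) = -40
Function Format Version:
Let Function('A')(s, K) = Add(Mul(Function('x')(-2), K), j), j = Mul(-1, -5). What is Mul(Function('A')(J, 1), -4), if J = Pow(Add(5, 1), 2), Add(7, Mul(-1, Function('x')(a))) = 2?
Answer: -40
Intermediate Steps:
Function('x')(a) = 5 (Function('x')(a) = Add(7, Mul(-1, 2)) = Add(7, -2) = 5)
j = 5
J = 36 (J = Pow(6, 2) = 36)
Function('A')(s, K) = Add(5, Mul(5, K)) (Function('A')(s, K) = Add(Mul(5, K), 5) = Add(5, Mul(5, K)))
Mul(Function('A')(J, 1), -4) = Mul(Add(5, Mul(5, 1)), -4) = Mul(Add(5, 5), -4) = Mul(10, -4) = -40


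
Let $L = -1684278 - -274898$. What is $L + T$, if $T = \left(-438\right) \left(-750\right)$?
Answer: $-1080880$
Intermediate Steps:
$T = 328500$
$L = -1409380$ ($L = -1684278 + 274898 = -1409380$)
$L + T = -1409380 + 328500 = -1080880$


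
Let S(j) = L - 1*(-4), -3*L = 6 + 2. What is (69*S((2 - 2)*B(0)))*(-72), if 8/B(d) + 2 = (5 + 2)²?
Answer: -6624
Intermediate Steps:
L = -8/3 (L = -(6 + 2)/3 = -⅓*8 = -8/3 ≈ -2.6667)
B(d) = 8/47 (B(d) = 8/(-2 + (5 + 2)²) = 8/(-2 + 7²) = 8/(-2 + 49) = 8/47)
S(j) = 4/3 (S(j) = -8/3 - 1*(-4) = -8/3 + 4 = 4/3)
(69*S((2 - 2)*B(0)))*(-72) = (69*(4/3))*(-72) = 92*(-72) = -6624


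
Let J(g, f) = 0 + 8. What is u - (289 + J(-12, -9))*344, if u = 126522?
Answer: 24354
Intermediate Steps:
J(g, f) = 8
u - (289 + J(-12, -9))*344 = 126522 - (289 + 8)*344 = 126522 - 297*344 = 126522 - 1*102168 = 126522 - 102168 = 24354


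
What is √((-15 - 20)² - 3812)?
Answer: I*√2587 ≈ 50.863*I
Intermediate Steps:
√((-15 - 20)² - 3812) = √((-35)² - 3812) = √(1225 - 3812) = √(-2587) = I*√2587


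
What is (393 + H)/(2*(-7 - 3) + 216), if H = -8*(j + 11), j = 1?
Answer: 297/196 ≈ 1.5153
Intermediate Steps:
H = -96 (H = -8*(1 + 11) = -8*12 = -96)
(393 + H)/(2*(-7 - 3) + 216) = (393 - 96)/(2*(-7 - 3) + 216) = 297/(2*(-10) + 216) = 297/(-20 + 216) = 297/196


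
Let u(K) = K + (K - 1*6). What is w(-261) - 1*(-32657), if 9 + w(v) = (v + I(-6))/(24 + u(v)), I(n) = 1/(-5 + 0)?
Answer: 41137133/1260 ≈ 32649.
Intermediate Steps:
u(K) = -6 + 2*K (u(K) = K + (K - 6) = K + (-6 + K) = -6 + 2*K)
I(n) = -⅕ (I(n) = 1/(-5) = -⅕)
w(v) = -9 + (-⅕ + v)/(18 + 2*v) (w(v) = -9 + (v - ⅕)/(24 + (-6 + 2*v)) = -9 + (-⅕ + v)/(18 + 2*v))
w(-261) - 1*(-32657) = (-811 - 85*(-261))/(10*(9 - 261)) - 1*(-32657) = (⅒)*(-811 + 22185)/(-252) + 32657 = (⅒)*(-1/252)*21374 + 32657 = -10687/1260 + 32657 = 41137133/1260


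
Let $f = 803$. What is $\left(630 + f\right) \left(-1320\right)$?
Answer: $-1891560$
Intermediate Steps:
$\left(630 + f\right) \left(-1320\right) = \left(630 + 803\right) \left(-1320\right) = 1433 \left(-1320\right) = -1891560$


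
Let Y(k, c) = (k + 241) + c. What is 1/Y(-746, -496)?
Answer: -1/1001 ≈ -0.00099900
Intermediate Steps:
Y(k, c) = 241 + c + k (Y(k, c) = (241 + k) + c = 241 + c + k)
1/Y(-746, -496) = 1/(241 - 496 - 746) = 1/(-1001) = -1/1001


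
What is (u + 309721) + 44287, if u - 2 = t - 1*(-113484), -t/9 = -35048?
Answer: 782926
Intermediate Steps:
t = 315432 (t = -9*(-35048) = 315432)
u = 428918 (u = 2 + (315432 - 1*(-113484)) = 2 + (315432 + 113484) = 2 + 428916 = 428918)
(u + 309721) + 44287 = (428918 + 309721) + 44287 = 738639 + 44287 = 782926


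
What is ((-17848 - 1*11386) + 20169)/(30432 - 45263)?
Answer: 9065/14831 ≈ 0.61122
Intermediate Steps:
((-17848 - 1*11386) + 20169)/(30432 - 45263) = ((-17848 - 11386) + 20169)/(-14831) = (-29234 + 20169)*(-1/14831) = -9065*(-1/14831) = 9065/14831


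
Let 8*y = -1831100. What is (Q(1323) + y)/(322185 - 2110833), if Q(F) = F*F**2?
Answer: -4630912759/3577296 ≈ -1294.5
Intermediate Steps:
y = -457775/2 (y = (1/8)*(-1831100) = -457775/2 ≈ -2.2889e+5)
Q(F) = F**3
(Q(1323) + y)/(322185 - 2110833) = (1323**3 - 457775/2)/(322185 - 2110833) = (2315685267 - 457775/2)/(-1788648) = (4630912759/2)*(-1/1788648) = -4630912759/3577296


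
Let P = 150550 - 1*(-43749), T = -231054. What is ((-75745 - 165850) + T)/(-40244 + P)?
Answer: -472649/154055 ≈ -3.0681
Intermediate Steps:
P = 194299 (P = 150550 + 43749 = 194299)
((-75745 - 165850) + T)/(-40244 + P) = ((-75745 - 165850) - 231054)/(-40244 + 194299) = (-241595 - 231054)/154055 = -472649*1/154055 = -472649/154055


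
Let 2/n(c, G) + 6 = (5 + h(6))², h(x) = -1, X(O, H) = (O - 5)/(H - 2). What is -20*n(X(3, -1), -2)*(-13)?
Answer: 52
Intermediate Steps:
X(O, H) = (-5 + O)/(-2 + H)
n(c, G) = ⅕ (n(c, G) = 2/(-6 + (5 - 1)²) = 2/(-6 + 4²) = 2/(-6 + 16) = 2/10 = 2*(⅒) = ⅕)
-20*n(X(3, -1), -2)*(-13) = -20*⅕*(-13) = -4*(-13) = 52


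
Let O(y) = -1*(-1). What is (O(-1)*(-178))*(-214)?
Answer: 38092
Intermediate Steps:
O(y) = 1
(O(-1)*(-178))*(-214) = (1*(-178))*(-214) = -178*(-214) = 38092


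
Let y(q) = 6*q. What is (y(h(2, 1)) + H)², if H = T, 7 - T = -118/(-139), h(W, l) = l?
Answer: 2852721/19321 ≈ 147.65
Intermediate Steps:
T = 855/139 (T = 7 - (-118)/(-139) = 7 - (-118)*(-1)/139 = 7 - 1*118/139 = 7 - 118/139 = 855/139 ≈ 6.1511)
H = 855/139 ≈ 6.1511
(y(h(2, 1)) + H)² = (6*1 + 855/139)² = (6 + 855/139)² = (1689/139)² = 2852721/19321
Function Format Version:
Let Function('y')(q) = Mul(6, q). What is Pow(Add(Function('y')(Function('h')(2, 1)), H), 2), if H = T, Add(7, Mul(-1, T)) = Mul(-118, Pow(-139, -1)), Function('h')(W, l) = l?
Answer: Rational(2852721, 19321) ≈ 147.65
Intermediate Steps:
T = Rational(855, 139) (T = Add(7, Mul(-1, Mul(-118, Pow(-139, -1)))) = Add(7, Mul(-1, Mul(-118, Rational(-1, 139)))) = Add(7, Mul(-1, Rational(118, 139))) = Add(7, Rational(-118, 139)) = Rational(855, 139) ≈ 6.1511)
H = Rational(855, 139) ≈ 6.1511
Pow(Add(Function('y')(Function('h')(2, 1)), H), 2) = Pow(Add(Mul(6, 1), Rational(855, 139)), 2) = Pow(Add(6, Rational(855, 139)), 2) = Pow(Rational(1689, 139), 2) = Rational(2852721, 19321)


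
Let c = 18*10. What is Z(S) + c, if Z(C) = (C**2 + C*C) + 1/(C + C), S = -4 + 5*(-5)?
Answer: 107995/58 ≈ 1862.0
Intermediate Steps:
c = 180
S = -29 (S = -4 - 25 = -29)
Z(C) = 1/(2*C) + 2*C**2 (Z(C) = (C**2 + C**2) + 1/(2*C) = 2*C**2 + 1/(2*C) = 1/(2*C) + 2*C**2)
Z(S) + c = (1/2)*(1 + 4*(-29)**3)/(-29) + 180 = (1/2)*(-1/29)*(1 + 4*(-24389)) + 180 = (1/2)*(-1/29)*(1 - 97556) + 180 = (1/2)*(-1/29)*(-97555) + 180 = 97555/58 + 180 = 107995/58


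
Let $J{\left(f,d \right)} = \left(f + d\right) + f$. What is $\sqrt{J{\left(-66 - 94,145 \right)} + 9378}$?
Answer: $\sqrt{9203} \approx 95.932$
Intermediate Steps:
$J{\left(f,d \right)} = d + 2 f$ ($J{\left(f,d \right)} = \left(d + f\right) + f = d + 2 f$)
$\sqrt{J{\left(-66 - 94,145 \right)} + 9378} = \sqrt{\left(145 + 2 \left(-66 - 94\right)\right) + 9378} = \sqrt{\left(145 + 2 \left(-160\right)\right) + 9378} = \sqrt{\left(145 - 320\right) + 9378} = \sqrt{-175 + 9378} = \sqrt{9203}$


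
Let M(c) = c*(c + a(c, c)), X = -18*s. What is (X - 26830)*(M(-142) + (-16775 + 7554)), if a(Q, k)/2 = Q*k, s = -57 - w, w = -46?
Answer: 152218738056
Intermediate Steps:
s = -11 (s = -57 - 1*(-46) = -57 + 46 = -11)
a(Q, k) = 2*Q*k (a(Q, k) = 2*(Q*k) = 2*Q*k)
X = 198 (X = -18*(-11) = 198)
M(c) = c*(c + 2*c²) (M(c) = c*(c + 2*c*c) = c*(c + 2*c²))
(X - 26830)*(M(-142) + (-16775 + 7554)) = (198 - 26830)*((-142)²*(1 + 2*(-142)) + (-16775 + 7554)) = -26632*(20164*(1 - 284) - 9221) = -26632*(20164*(-283) - 9221) = -26632*(-5706412 - 9221) = -26632*(-5715633) = 152218738056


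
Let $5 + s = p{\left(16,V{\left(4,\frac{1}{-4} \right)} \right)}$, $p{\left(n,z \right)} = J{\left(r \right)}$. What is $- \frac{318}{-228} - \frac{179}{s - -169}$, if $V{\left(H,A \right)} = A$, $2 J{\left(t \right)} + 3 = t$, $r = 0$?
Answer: $\frac{3621}{12350} \approx 0.2932$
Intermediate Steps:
$J{\left(t \right)} = - \frac{3}{2} + \frac{t}{2}$
$p{\left(n,z \right)} = - \frac{3}{2}$ ($p{\left(n,z \right)} = - \frac{3}{2} + \frac{1}{2} \cdot 0 = - \frac{3}{2} + 0 = - \frac{3}{2}$)
$s = - \frac{13}{2}$ ($s = -5 - \frac{3}{2} = - \frac{13}{2} \approx -6.5$)
$- \frac{318}{-228} - \frac{179}{s - -169} = - \frac{318}{-228} - \frac{179}{- \frac{13}{2} - -169} = \left(-318\right) \left(- \frac{1}{228}\right) - \frac{179}{- \frac{13}{2} + 169} = \frac{53}{38} - \frac{179}{\frac{325}{2}} = \frac{53}{38} - \frac{358}{325} = \frac{3621}{12350}$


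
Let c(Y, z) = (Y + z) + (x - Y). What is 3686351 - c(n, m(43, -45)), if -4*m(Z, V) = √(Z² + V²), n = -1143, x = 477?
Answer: 3685874 + √3874/4 ≈ 3.6859e+6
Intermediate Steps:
m(Z, V) = -√(V² + Z²)/4 (m(Z, V) = -√(Z² + V²)/4 = -√(V² + Z²)/4)
c(Y, z) = 477 + z (c(Y, z) = (Y + z) + (477 - Y) = 477 + z)
3686351 - c(n, m(43, -45)) = 3686351 - (477 - √((-45)² + 43²)/4) = 3686351 - (477 - √(2025 + 1849)/4) = 3686351 - (477 - √3874/4) = 3686351 + (-477 + √3874/4) = 3685874 + √3874/4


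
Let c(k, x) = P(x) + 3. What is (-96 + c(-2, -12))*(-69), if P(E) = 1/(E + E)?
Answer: 51359/8 ≈ 6419.9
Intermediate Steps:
P(E) = 1/(2*E)
c(k, x) = 3 + 1/(2*x) (c(k, x) = 1/(2*x) + 3 = 3 + 1/(2*x))
(-96 + c(-2, -12))*(-69) = (-96 + (3 + (1/2)/(-12)))*(-69) = (-96 + (3 + (1/2)*(-1/12)))*(-69) = (-96 + (3 - 1/24))*(-69) = (-96 + 71/24)*(-69) = -2233/24*(-69) = 51359/8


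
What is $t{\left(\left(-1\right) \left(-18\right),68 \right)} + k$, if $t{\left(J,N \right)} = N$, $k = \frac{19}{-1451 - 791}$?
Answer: $\frac{8023}{118} \approx 67.992$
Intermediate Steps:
$k = - \frac{1}{118}$ ($k = \frac{19}{-2242} = 19 \left(- \frac{1}{2242}\right) = - \frac{1}{118} \approx -0.0084746$)
$t{\left(\left(-1\right) \left(-18\right),68 \right)} + k = 68 - \frac{1}{118} = \frac{8023}{118}$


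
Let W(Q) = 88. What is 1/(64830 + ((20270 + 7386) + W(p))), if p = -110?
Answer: 1/92574 ≈ 1.0802e-5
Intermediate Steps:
1/(64830 + ((20270 + 7386) + W(p))) = 1/(64830 + ((20270 + 7386) + 88)) = 1/(64830 + (27656 + 88)) = 1/(64830 + 27744) = 1/92574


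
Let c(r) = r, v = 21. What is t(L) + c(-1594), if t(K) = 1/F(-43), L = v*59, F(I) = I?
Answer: -68543/43 ≈ -1594.0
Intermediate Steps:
L = 1239 (L = 21*59 = 1239)
t(K) = -1/43 (t(K) = 1/(-43) = -1/43)
t(L) + c(-1594) = -1/43 - 1594 = -68543/43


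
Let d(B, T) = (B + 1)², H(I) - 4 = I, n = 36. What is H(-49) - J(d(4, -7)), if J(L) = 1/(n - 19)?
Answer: -766/17 ≈ -45.059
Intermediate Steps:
H(I) = 4 + I
d(B, T) = (1 + B)²
J(L) = 1/17 (J(L) = 1/(36 - 19) = 1/17)
H(-49) - J(d(4, -7)) = (4 - 49) - 1*1/17 = -45 - 1/17 = -766/17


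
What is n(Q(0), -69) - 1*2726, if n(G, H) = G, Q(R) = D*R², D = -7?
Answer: -2726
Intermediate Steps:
Q(R) = -7*R²
n(Q(0), -69) - 1*2726 = -7*0² - 1*2726 = -7*0 - 2726 = 0 - 2726 = -2726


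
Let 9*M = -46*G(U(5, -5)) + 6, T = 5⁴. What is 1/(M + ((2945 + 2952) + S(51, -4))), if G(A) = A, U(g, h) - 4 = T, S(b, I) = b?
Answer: 9/24604 ≈ 0.00036579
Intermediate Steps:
T = 625
U(g, h) = 629 (U(g, h) = 4 + 625 = 629)
M = -28928/9 (M = (-46*629 + 6)/9 = (-28934 + 6)/9 = (⅑)*(-28928) = -28928/9 ≈ -3214.2)
1/(M + ((2945 + 2952) + S(51, -4))) = 1/(-28928/9 + ((2945 + 2952) + 51)) = 1/(-28928/9 + (5897 + 51)) = 1/(-28928/9 + 5948) = 1/(24604/9) = 9/24604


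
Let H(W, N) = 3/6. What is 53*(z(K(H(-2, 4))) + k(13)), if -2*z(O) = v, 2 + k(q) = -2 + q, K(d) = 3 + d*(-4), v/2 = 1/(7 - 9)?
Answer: 1007/2 ≈ 503.50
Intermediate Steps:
H(W, N) = ½ (H(W, N) = 3*(⅙) = ½)
v = -1 (v = 2/(7 - 9) = 2/(-2) = 2*(-½) = -1)
K(d) = 3 - 4*d
k(q) = -4 + q (k(q) = -2 + (-2 + q) = -4 + q)
z(O) = ½ (z(O) = -½*(-1) = ½)
53*(z(K(H(-2, 4))) + k(13)) = 53*(½ + (-4 + 13)) = 53*(½ + 9) = 53*(19/2) = 1007/2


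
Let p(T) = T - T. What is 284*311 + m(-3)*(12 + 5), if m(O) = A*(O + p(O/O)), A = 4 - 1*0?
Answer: 88120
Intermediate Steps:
p(T) = 0
A = 4 (A = 4 + 0 = 4)
m(O) = 4*O (m(O) = 4*(O + 0) = 4*O)
284*311 + m(-3)*(12 + 5) = 284*311 + (4*(-3))*(12 + 5) = 88324 - 12*17 = 88324 - 204 = 88120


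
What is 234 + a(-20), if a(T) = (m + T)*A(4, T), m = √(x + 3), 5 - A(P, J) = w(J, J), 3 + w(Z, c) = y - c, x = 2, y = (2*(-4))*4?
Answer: -166 + 20*√5 ≈ -121.28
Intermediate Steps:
y = -32 (y = -8*4 = -32)
w(Z, c) = -35 - c (w(Z, c) = -3 + (-32 - c) = -35 - c)
A(P, J) = 40 + J (A(P, J) = 5 - (-35 - J) = 5 + (35 + J) = 40 + J)
m = √5 (m = √(2 + 3) = √5 ≈ 2.2361)
a(T) = (40 + T)*(T + √5) (a(T) = (√5 + T)*(40 + T) = (T + √5)*(40 + T) = (40 + T)*(T + √5))
234 + a(-20) = 234 + (40 - 20)*(-20 + √5) = 234 + 20*(-20 + √5) = 234 + (-400 + 20*√5) = -166 + 20*√5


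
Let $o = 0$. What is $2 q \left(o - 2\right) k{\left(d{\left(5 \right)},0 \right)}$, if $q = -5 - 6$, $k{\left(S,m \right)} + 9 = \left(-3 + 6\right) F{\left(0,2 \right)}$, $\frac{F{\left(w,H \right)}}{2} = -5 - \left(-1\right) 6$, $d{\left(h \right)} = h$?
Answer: $-132$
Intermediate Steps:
$F{\left(w,H \right)} = 2$ ($F{\left(w,H \right)} = 2 \left(-5 - \left(-1\right) 6\right) = 2 \left(-5 - -6\right) = 2 \left(-5 + 6\right) = 2 \cdot 1 = 2$)
$k{\left(S,m \right)} = -3$ ($k{\left(S,m \right)} = -9 + \left(-3 + 6\right) 2 = -9 + 3 \cdot 2 = -9 + 6 = -3$)
$q = -11$ ($q = -5 - 6 = -11$)
$2 q \left(o - 2\right) k{\left(d{\left(5 \right)},0 \right)} = 2 \left(- 11 \left(0 - 2\right)\right) \left(-3\right) = 2 \left(\left(-11\right) \left(-2\right)\right) \left(-3\right) = 2 \cdot 22 \left(-3\right) = 44 \left(-3\right) = -132$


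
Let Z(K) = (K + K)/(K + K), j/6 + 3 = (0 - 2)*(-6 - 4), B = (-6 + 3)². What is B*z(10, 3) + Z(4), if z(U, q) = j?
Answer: 919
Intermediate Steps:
B = 9 (B = (-3)² = 9)
j = 102 (j = -18 + 6*((0 - 2)*(-6 - 4)) = -18 + 6*(-2*(-10)) = -18 + 6*20 = -18 + 120 = 102)
Z(K) = 1 (Z(K) = (2*K)/((2*K)) = (2*K)*(1/(2*K)) = 1)
z(U, q) = 102
B*z(10, 3) + Z(4) = 9*102 + 1 = 918 + 1 = 919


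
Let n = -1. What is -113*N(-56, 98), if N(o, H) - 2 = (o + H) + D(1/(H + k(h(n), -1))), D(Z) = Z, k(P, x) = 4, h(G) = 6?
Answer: -507257/102 ≈ -4973.1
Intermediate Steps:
N(o, H) = 2 + H + o + 1/(4 + H) (N(o, H) = 2 + ((o + H) + 1/(H + 4)) = 2 + ((H + o) + 1/(4 + H)) = 2 + (H + o + 1/(4 + H)) = 2 + H + o + 1/(4 + H))
-113*N(-56, 98) = -113*(1 + (4 + 98)*(2 + 98 - 56))/(4 + 98) = -113*(1 + 102*44)/102 = -113*(1 + 4488)/102 = -113*4489/102 = -507257/102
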